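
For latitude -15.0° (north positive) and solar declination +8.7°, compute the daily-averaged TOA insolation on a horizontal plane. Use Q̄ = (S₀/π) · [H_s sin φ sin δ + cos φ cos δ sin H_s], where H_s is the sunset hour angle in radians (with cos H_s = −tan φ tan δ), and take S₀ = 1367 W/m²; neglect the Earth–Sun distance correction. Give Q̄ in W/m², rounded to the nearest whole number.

−tan φ tan δ = −(-0.2679)(0.1530) = 0.0410; H_s = arccos(0.0410) = 87.65°. In radians, H_s = 1.5298.
H_s sin φ sin δ = 1.5298 × -0.2588 × 0.1513 = -0.0599.
cos φ cos δ sin H_s = 0.9659 × 0.9885 × 0.9992 = 0.9540.
Q̄ = (1367/π) × (-0.0599 + 0.9540) = 435.13 × 0.8941 = 389.05 W/m².

389 W/m²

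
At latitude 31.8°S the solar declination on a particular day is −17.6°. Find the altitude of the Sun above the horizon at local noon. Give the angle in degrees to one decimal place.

75.8°

At local solar noon the hour angle is zero, so the elevation is 90° − |φ − δ| = 90° − |-31.8° − (-17.6°)| = 90° − 14.2° = 75.8°.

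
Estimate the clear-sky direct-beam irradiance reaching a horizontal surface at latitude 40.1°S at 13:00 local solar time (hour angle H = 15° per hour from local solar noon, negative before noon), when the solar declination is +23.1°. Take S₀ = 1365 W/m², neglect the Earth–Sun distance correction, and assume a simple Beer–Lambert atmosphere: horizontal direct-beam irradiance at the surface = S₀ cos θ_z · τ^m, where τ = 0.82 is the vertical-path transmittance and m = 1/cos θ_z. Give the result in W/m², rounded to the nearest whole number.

366 W/m²

Hour angle H = 15° × (13 − 12) = 15.00°.
With φ = -40.1°, δ = 23.1°, H = 15.00°: sin φ sin δ = -0.2527, cos φ cos δ cos H = 0.6796, so cos θ_z = 0.4269.
Air mass m = 1/cos θ_z = 1/0.4269 = 2.342; τ^m = 0.82^2.342 = 0.6283.
Surface direct beam = 1365 × 0.4269 × 0.6283 = 366.12 W/m².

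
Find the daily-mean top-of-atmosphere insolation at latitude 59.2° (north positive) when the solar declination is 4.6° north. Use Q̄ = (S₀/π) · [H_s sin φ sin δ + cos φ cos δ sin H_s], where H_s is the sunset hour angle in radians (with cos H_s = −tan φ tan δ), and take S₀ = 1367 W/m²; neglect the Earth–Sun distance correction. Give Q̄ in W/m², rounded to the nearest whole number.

271 W/m²

−tan φ tan δ = −(1.6775)(0.0805) = -0.1350; H_s = arccos(-0.1350) = 97.76°. In radians, H_s = 1.7062.
H_s sin φ sin δ = 1.7062 × 0.8590 × 0.0802 = 0.1175.
cos φ cos δ sin H_s = 0.5120 × 0.9968 × 0.9908 = 0.5057.
Q̄ = (1367/π) × (0.1175 + 0.5057) = 435.13 × 0.6232 = 271.17 W/m².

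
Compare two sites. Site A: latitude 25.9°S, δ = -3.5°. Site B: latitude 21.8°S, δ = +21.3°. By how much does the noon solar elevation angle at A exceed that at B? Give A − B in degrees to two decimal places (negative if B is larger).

A: 90° − |-25.9 − (-3.5)| = 67.60°.
B: 90° − |-21.8 − (21.3)| = 46.90°.
A − B = 67.60 − 46.90 = 20.70°.

+20.70°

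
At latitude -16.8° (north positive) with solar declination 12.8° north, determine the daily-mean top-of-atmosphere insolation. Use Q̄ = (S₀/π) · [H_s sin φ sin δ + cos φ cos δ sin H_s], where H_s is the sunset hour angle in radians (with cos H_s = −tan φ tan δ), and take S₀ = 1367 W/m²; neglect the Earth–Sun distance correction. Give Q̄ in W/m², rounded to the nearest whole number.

cos H_s = −tan(-16.8°) · tan(12.8°) = 0.0686, so H_s = arccos(0.0686) = 86.07°. In radians, H_s = 1.5022.
H_s sin φ sin δ = 1.5022 × -0.2890 × 0.2215 = -0.0962.
cos φ cos δ sin H_s = 0.9573 × 0.9751 × 0.9976 = 0.9312.
Q̄ = (1367/π) × (-0.0962 + 0.9312) = 435.13 × 0.8350 = 363.33 W/m².

363 W/m²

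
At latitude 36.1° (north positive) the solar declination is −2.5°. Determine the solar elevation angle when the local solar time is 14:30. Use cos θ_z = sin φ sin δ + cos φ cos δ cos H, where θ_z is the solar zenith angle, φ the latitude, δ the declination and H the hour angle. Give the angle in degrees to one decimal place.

Hour angle H = 15° × (14.5 − 12) = 37.50°.
cos θ_z = sin(36.1°) sin(-2.5°) + cos(36.1°) cos(-2.5°) cos(37.50°) = -0.0257 + 0.6404 = 0.6147.
θ_z = arccos(0.6147) = 52.07°, so the elevation is 90° − 52.07° = 37.93°.

37.9°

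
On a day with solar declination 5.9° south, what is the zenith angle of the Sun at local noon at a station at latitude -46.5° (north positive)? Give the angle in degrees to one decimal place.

At local solar noon the hour angle is zero, so the zenith angle is |φ − δ| = |-46.5° − (-5.9°)| = 40.6°.

40.6°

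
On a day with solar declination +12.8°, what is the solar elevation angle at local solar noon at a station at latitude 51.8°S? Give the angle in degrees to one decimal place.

25.4°

At local solar noon the hour angle is zero, so the elevation is 90° − |φ − δ| = 90° − |-51.8° − (12.8°)| = 90° − 64.6° = 25.4°.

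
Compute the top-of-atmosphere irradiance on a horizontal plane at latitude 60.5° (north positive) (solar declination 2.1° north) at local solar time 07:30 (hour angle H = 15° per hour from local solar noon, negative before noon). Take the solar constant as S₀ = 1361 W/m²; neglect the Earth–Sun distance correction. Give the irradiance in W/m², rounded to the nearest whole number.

Hour angle H = 15° × (7.5 − 12) = -67.50°.
cos θ_z = sin(60.5°) sin(2.1°) + cos(60.5°) cos(2.1°) cos(-67.50°) = 0.0319 + 0.1883 = 0.2202.
Top-of-atmosphere irradiance = S₀ cos θ_z = 1361 × 0.2202 = 299.69 W/m².

300 W/m²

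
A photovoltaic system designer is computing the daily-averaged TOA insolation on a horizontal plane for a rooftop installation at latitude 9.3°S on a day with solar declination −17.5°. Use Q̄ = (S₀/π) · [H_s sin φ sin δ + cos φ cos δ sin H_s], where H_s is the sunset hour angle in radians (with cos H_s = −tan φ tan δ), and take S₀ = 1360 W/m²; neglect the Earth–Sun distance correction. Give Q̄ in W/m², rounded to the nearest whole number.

441 W/m²

The sunset hour angle satisfies cos H_s = −tan φ tan δ = -0.0516, giving H_s = 92.96°. In radians, H_s = 1.6225.
H_s sin φ sin δ = 1.6225 × -0.1616 × -0.3007 = 0.0788.
cos φ cos δ sin H_s = 0.9869 × 0.9537 × 0.9987 = 0.9400.
Q̄ = (1360/π) × (0.0788 + 0.9400) = 432.90 × 1.0188 = 441.04 W/m².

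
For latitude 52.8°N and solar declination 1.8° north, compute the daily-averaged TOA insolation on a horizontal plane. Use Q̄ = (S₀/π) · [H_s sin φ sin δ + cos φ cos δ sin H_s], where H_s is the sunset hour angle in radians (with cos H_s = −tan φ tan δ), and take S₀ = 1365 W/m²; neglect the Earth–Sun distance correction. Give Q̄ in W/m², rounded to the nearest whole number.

280 W/m²

cos H_s = −tan(52.8°) · tan(1.8°) = -0.0414, so H_s = arccos(-0.0414) = 92.37°. In radians, H_s = 1.6122.
H_s sin φ sin δ = 1.6122 × 0.7965 × 0.0314 = 0.0403.
cos φ cos δ sin H_s = 0.6046 × 0.9995 × 0.9991 = 0.6038.
Q̄ = (1365/π) × (0.0403 + 0.6038) = 434.49 × 0.6441 = 279.86 W/m².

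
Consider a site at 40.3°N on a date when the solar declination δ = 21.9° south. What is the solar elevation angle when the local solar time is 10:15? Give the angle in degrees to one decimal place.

23.2°

Hour angle H = 15° × (10.25 − 12) = -26.25°.
cos θ_z = sin φ sin δ + cos φ cos δ cos H = (0.6468)(-0.3730) + (0.7627)(0.9278)(0.8969) = 0.3934.
θ_z = arccos(0.3934) = 66.83°, so the elevation is 90° − 66.83° = 23.17°.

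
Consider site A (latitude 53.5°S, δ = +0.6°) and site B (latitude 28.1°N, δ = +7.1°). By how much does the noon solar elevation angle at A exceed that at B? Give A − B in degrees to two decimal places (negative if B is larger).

-33.10°

A: 90° − |-53.5 − (0.6)| = 35.90°.
B: 90° − |28.1 − (7.1)| = 69.00°.
A − B = 35.90 − 69.00 = -33.10°.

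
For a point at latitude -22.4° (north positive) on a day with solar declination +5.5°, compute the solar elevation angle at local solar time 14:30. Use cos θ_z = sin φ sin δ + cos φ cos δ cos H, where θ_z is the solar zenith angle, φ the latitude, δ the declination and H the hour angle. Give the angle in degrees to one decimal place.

43.9°

Hour angle H = 15° × (14.5 − 12) = 37.50°.
cos θ_z = sin φ sin δ + cos φ cos δ cos H = (-0.3811)(0.0958) + (0.9245)(0.9954)(0.7934) = 0.6936.
θ_z = arccos(0.6936) = 46.08°, so the elevation is 90° − 46.08° = 43.92°.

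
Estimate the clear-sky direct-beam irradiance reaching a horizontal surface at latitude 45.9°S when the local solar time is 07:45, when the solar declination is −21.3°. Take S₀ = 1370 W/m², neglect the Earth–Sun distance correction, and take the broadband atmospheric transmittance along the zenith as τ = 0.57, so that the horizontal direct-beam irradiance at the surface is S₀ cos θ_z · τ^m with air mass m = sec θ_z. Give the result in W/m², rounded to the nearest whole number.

269 W/m²

Hour angle H = 15° × (7.75 − 12) = -63.75°.
cos θ_z = sin φ sin δ + cos φ cos δ cos H = (-0.7181)(-0.3633) + (0.6959)(0.9317)(0.4423) = 0.5477.
Air mass m = 1/cos θ_z = 1/0.5477 = 1.826; τ^m = 0.57^1.826 = 0.3583.
Surface direct beam = 1370 × 0.5477 × 0.3583 = 268.85 W/m².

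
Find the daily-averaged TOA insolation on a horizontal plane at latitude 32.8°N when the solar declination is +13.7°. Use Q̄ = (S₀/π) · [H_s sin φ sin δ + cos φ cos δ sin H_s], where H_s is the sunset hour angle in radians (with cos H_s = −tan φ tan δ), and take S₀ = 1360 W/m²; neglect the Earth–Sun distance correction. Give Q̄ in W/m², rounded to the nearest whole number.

cos H_s = −tan(32.8°) · tan(13.7°) = -0.1571, so H_s = arccos(-0.1571) = 99.04°. In radians, H_s = 1.7286.
H_s sin φ sin δ = 1.7286 × 0.5417 × 0.2368 = 0.2217.
cos φ cos δ sin H_s = 0.8406 × 0.9715 × 0.9876 = 0.8065.
Q̄ = (1360/π) × (0.2217 + 0.8065) = 432.90 × 1.0282 = 445.11 W/m².

445 W/m²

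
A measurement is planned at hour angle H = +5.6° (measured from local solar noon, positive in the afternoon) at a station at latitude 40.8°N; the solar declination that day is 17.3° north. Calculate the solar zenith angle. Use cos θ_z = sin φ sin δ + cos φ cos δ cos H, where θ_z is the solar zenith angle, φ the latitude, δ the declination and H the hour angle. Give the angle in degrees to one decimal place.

cos θ_z = sin φ sin δ + cos φ cos δ cos H = (0.6534)(0.2974) + (0.7570)(0.9548)(0.9952) = 0.9136.
θ_z = arccos(0.9136) = 23.99°.

24.0°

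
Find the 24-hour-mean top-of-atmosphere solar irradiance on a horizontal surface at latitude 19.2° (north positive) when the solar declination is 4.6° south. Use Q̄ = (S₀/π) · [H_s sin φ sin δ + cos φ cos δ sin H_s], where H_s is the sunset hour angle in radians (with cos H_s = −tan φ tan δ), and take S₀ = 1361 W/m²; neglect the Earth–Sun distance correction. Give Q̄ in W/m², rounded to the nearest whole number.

390 W/m²

The sunset hour angle satisfies cos H_s = −tan φ tan δ = 0.0280, giving H_s = 88.40°. In radians, H_s = 1.5429.
H_s sin φ sin δ = 1.5429 × 0.3289 × -0.0802 = -0.0407.
cos φ cos δ sin H_s = 0.9444 × 0.9968 × 0.9996 = 0.9410.
Q̄ = (1361/π) × (-0.0407 + 0.9410) = 433.22 × 0.9003 = 390.03 W/m².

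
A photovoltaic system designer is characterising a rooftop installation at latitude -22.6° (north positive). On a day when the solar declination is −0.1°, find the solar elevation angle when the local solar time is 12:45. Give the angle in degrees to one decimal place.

65.0°

Hour angle H = 15° × (12.75 − 12) = 11.25°.
cos θ_z = sin(-22.6°) sin(-0.1°) + cos(-22.6°) cos(-0.1°) cos(11.25°) = 0.0007 + 0.9055 = 0.9062.
θ_z = arccos(0.9062) = 25.01°, so the elevation is 90° − 25.01° = 64.99°.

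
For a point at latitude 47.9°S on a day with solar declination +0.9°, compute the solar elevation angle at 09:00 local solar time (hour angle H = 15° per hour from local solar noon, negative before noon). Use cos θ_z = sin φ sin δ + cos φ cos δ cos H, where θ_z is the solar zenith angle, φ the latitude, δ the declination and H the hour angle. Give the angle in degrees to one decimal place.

27.5°

Hour angle H = 15° × (9 − 12) = -45.00°.
With φ = -47.9°, δ = 0.9°, H = -45.00°: sin φ sin δ = -0.0117, cos φ cos δ cos H = 0.4740, so cos θ_z = 0.4623.
θ_z = arccos(0.4623) = 62.46°, so the elevation is 90° − 62.46° = 27.54°.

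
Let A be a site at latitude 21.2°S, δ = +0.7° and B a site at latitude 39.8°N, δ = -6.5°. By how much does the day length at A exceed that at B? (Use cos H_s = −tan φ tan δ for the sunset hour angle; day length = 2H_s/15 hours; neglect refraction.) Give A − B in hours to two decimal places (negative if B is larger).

A: H_s = arccos(−tan -21.2° · tan 0.7°) = 89.73°, so 2H_s/15 = 11.9640 h.
B: H_s = arccos(−tan 39.8° · tan -6.5°) = 84.55°, so 2H_s/15 = 11.2733 h.
A − B = 11.9640 − 11.2733 = 0.6907 h.

+0.69 h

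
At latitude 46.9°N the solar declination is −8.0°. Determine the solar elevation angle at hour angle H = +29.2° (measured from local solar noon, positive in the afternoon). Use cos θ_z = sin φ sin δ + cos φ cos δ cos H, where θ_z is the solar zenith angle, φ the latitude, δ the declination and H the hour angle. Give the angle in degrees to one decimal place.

cos θ_z = sin(46.9°) sin(-8.0°) + cos(46.9°) cos(-8.0°) cos(29.20°) = -0.1016 + 0.5906 = 0.4890.
θ_z = arccos(0.4890) = 60.73°, so the elevation is 90° − 60.73° = 29.27°.

29.3°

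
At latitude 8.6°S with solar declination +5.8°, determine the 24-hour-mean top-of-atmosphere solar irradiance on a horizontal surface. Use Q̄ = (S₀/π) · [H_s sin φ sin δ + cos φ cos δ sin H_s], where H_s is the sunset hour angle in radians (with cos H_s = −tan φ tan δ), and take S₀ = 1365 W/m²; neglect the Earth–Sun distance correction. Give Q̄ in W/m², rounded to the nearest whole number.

417 W/m²

cos H_s = −tan(-8.6°) · tan(5.8°) = 0.0154, so H_s = arccos(0.0154) = 89.12°. In radians, H_s = 1.5554.
H_s sin φ sin δ = 1.5554 × -0.1495 × 0.1011 = -0.0235.
cos φ cos δ sin H_s = 0.9888 × 0.9949 × 0.9999 = 0.9837.
Q̄ = (1365/π) × (-0.0235 + 0.9837) = 434.49 × 0.9602 = 417.20 W/m².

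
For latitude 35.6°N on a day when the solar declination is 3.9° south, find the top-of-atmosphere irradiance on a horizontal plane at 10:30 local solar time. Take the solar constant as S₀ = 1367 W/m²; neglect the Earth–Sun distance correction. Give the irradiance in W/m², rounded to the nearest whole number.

970 W/m²

Hour angle H = 15° × (10.5 − 12) = -22.50°.
With φ = 35.6°, δ = -3.9°, H = -22.50°: sin φ sin δ = -0.0396, cos φ cos δ cos H = 0.7495, so cos θ_z = 0.7099.
Top-of-atmosphere irradiance = S₀ cos θ_z = 1367 × 0.7099 = 970.43 W/m².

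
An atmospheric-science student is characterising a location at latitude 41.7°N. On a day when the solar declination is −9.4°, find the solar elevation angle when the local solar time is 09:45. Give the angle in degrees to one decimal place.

30.3°

Hour angle H = 15° × (9.75 − 12) = -33.75°.
cos θ_z = sin(41.7°) sin(-9.4°) + cos(41.7°) cos(-9.4°) cos(-33.75°) = -0.1086 + 0.6125 = 0.5039.
θ_z = arccos(0.5039) = 59.74°, so the elevation is 90° − 59.74° = 30.26°.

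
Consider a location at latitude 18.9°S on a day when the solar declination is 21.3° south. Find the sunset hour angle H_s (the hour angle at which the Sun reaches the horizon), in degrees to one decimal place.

97.7°

The sunset hour angle satisfies cos H_s = −tan φ tan δ = -0.1335, giving H_s = 97.67°.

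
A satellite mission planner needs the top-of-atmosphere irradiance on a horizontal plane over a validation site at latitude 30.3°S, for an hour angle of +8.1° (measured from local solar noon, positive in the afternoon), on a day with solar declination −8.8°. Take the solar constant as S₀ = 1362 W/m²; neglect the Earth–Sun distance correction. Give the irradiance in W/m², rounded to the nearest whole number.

1256 W/m²

cos θ_z = sin φ sin δ + cos φ cos δ cos H = (-0.5045)(-0.1530) + (0.8634)(0.9882)(0.9900) = 0.9219.
Top-of-atmosphere irradiance = S₀ cos θ_z = 1362 × 0.9219 = 1255.63 W/m².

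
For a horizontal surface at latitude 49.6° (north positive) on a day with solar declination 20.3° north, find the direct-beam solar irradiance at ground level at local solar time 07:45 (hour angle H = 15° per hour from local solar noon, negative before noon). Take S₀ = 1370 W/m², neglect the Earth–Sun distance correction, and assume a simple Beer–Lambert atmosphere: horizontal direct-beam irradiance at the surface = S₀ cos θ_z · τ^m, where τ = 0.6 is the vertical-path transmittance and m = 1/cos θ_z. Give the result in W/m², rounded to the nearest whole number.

280 W/m²

Hour angle H = 15° × (7.75 − 12) = -63.75°.
With φ = 49.6°, δ = 20.3°, H = -63.75°: sin φ sin δ = 0.2642, cos φ cos δ cos H = 0.2689, so cos θ_z = 0.5331.
Air mass m = 1/cos θ_z = 1/0.5331 = 1.876; τ^m = 0.6^1.876 = 0.3835.
Surface direct beam = 1370 × 0.5331 × 0.3835 = 280.09 W/m².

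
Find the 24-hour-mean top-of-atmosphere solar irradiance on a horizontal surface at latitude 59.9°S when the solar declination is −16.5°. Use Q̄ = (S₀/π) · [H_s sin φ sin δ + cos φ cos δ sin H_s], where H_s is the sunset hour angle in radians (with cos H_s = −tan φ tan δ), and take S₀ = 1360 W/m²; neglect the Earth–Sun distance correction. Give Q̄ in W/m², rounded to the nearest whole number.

403 W/m²

The sunset hour angle satisfies cos H_s = −tan φ tan δ = -0.5110, giving H_s = 120.73°. In radians, H_s = 2.1071.
H_s sin φ sin δ = 2.1071 × -0.8652 × -0.2840 = 0.5177.
cos φ cos δ sin H_s = 0.5015 × 0.9588 × 0.8596 = 0.4133.
Q̄ = (1360/π) × (0.5177 + 0.4133) = 432.90 × 0.9310 = 403.03 W/m².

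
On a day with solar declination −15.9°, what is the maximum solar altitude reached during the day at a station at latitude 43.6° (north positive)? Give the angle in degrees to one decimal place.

At local solar noon the hour angle is zero, so the elevation is 90° − |φ − δ| = 90° − |43.6° − (-15.9°)| = 90° − 59.5° = 30.5°.

30.5°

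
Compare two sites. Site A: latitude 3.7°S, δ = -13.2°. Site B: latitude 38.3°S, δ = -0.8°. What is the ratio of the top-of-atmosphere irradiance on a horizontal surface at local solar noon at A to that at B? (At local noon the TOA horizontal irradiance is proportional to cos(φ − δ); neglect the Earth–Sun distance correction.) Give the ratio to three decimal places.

1.243

A: cos θ_z = cos(-3.7° − (-13.2°)) = 0.9863.
B: cos θ_z = cos(-38.3° − (-0.8°)) = 0.7934.
Ratio A/B = 0.9863 / 0.7934 = 1.2431.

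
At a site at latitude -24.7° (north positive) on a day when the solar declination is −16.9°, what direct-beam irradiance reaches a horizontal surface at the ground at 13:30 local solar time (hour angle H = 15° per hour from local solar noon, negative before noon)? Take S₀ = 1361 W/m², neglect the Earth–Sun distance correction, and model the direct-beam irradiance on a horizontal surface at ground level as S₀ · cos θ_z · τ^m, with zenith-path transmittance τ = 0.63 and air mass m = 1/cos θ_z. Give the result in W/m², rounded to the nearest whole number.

Hour angle H = 15° × (13.5 − 12) = 22.50°.
cos θ_z = sin(-24.7°) sin(-16.9°) + cos(-24.7°) cos(-16.9°) cos(22.50°) = 0.1215 + 0.8031 = 0.9246.
Air mass m = 1/cos θ_z = 1/0.9246 = 1.082; τ^m = 0.63^1.082 = 0.6066.
Surface direct beam = 1361 × 0.9246 × 0.6066 = 763.33 W/m².

763 W/m²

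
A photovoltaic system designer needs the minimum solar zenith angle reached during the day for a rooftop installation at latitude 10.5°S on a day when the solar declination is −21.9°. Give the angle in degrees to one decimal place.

At local solar noon the hour angle is zero, so the zenith angle is |φ − δ| = |-10.5° − (-21.9°)| = 11.4°.

11.4°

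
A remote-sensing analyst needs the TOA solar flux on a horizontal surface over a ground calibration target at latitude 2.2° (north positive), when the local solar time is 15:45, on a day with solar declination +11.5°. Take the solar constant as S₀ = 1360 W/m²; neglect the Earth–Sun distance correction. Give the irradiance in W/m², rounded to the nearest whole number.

Hour angle H = 15° × (15.75 − 12) = 56.25°.
With φ = 2.2°, δ = 11.5°, H = 56.25°: sin φ sin δ = 0.0077, cos φ cos δ cos H = 0.5440, so cos θ_z = 0.5517.
Top-of-atmosphere irradiance = S₀ cos θ_z = 1360 × 0.5517 = 750.31 W/m².

750 W/m²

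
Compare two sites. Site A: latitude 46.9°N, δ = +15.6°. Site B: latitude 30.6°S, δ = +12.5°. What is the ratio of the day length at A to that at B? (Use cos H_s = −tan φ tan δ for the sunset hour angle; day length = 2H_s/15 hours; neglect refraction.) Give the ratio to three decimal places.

A: H_s = arccos(−tan 46.9° · tan 15.6°) = 107.36°, so 2H_s/15 = 14.3147 h.
B: H_s = arccos(−tan -30.6° · tan 12.5°) = 82.47°, so 2H_s/15 = 10.9960 h.
Ratio A/B = 14.3147 / 10.9960 = 1.3018.

1.302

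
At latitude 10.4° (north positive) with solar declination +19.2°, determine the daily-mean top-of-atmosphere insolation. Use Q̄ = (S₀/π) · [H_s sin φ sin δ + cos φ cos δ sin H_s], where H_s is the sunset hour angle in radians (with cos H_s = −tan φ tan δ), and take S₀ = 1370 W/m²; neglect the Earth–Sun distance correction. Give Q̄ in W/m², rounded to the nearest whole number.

447 W/m²

cos H_s = −tan(10.4°) · tan(19.2°) = -0.0639, so H_s = arccos(-0.0639) = 93.66°. In radians, H_s = 1.6347.
H_s sin φ sin δ = 1.6347 × 0.1805 × 0.3289 = 0.0970.
cos φ cos δ sin H_s = 0.9836 × 0.9444 × 0.9980 = 0.9271.
Q̄ = (1370/π) × (0.0970 + 0.9271) = 436.08 × 1.0241 = 446.59 W/m².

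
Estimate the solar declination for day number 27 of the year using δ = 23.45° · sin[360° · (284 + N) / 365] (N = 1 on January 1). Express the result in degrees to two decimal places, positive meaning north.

-18.79°

360 × (284 + 27) / 365 = 306.740°; sin(306.740°) = -0.8014.
δ = 23.45 × -0.8014 = -18.793° ≈ -18.79°.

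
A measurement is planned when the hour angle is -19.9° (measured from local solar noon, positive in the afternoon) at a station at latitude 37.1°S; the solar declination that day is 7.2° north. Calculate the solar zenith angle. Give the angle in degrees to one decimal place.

With φ = -37.1°, δ = 7.2°, H = -19.90°: sin φ sin δ = -0.0756, cos φ cos δ cos H = 0.7440, so cos θ_z = 0.6684.
θ_z = arccos(0.6684) = 48.06°.

48.1°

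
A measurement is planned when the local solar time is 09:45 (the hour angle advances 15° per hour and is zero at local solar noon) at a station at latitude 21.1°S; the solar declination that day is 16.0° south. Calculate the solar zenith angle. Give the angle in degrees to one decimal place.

Hour angle H = 15° × (9.75 − 12) = -33.75°.
cos θ_z = sin(-21.1°) sin(-16.0°) + cos(-21.1°) cos(-16.0°) cos(-33.75°) = 0.0992 + 0.7457 = 0.8449.
θ_z = arccos(0.8449) = 32.34°.

32.3°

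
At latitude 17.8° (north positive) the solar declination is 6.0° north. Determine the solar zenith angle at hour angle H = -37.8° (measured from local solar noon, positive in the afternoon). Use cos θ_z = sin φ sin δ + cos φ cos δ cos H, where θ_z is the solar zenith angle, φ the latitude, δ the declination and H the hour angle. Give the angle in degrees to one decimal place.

cos θ_z = sin φ sin δ + cos φ cos δ cos H = (0.3057)(0.1045) + (0.9521)(0.9945)(0.7902) = 0.7802.
θ_z = arccos(0.7802) = 38.72°.

38.7°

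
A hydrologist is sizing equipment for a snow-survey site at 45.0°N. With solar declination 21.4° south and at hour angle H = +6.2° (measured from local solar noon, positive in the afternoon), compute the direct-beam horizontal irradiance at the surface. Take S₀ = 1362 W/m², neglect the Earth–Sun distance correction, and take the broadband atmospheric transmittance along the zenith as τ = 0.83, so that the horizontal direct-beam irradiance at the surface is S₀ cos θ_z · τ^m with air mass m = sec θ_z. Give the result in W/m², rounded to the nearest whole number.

338 W/m²

cos θ_z = sin φ sin δ + cos φ cos δ cos H = (0.7071)(-0.3649) + (0.7071)(0.9311)(0.9942) = 0.3965.
Air mass m = 1/cos θ_z = 1/0.3965 = 2.522; τ^m = 0.83^2.522 = 0.6251.
Surface direct beam = 1362 × 0.3965 × 0.6251 = 337.57 W/m².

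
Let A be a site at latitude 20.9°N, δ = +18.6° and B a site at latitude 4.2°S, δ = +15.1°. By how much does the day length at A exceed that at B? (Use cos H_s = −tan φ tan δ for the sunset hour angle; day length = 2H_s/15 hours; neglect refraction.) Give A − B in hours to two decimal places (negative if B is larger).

+1.14 h

A: H_s = arccos(−tan 20.9° · tan 18.6°) = 97.38°, so 2H_s/15 = 12.9840 h.
B: H_s = arccos(−tan -4.2° · tan 15.1°) = 88.86°, so 2H_s/15 = 11.8480 h.
A − B = 12.9840 − 11.8480 = 1.1360 h.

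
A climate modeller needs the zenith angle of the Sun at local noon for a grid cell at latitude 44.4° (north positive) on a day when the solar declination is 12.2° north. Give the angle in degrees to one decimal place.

32.2°

At local solar noon the hour angle is zero, so the zenith angle is |φ − δ| = |44.4° − (12.2°)| = 32.2°.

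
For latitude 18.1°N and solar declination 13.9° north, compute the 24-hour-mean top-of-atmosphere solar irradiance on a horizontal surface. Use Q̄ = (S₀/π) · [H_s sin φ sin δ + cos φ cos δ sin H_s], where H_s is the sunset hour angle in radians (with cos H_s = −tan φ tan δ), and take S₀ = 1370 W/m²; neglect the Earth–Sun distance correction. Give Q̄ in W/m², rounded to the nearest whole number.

−tan φ tan δ = −(0.3269)(0.2475) = -0.0809; H_s = arccos(-0.0809) = 94.64°. In radians, H_s = 1.6518.
H_s sin φ sin δ = 1.6518 × 0.3107 × 0.2402 = 0.1233.
cos φ cos δ sin H_s = 0.9505 × 0.9707 × 0.9967 = 0.9196.
Q̄ = (1370/π) × (0.1233 + 0.9196) = 436.08 × 1.0429 = 454.79 W/m².

455 W/m²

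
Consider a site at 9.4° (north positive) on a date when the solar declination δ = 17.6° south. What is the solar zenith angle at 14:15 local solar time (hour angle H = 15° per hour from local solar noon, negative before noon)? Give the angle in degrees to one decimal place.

Hour angle H = 15° × (14.25 − 12) = 33.75°.
With φ = 9.4°, δ = -17.6°, H = 33.75°: sin φ sin δ = -0.0494, cos φ cos δ cos H = 0.7819, so cos θ_z = 0.7325.
θ_z = arccos(0.7325) = 42.90°.

42.9°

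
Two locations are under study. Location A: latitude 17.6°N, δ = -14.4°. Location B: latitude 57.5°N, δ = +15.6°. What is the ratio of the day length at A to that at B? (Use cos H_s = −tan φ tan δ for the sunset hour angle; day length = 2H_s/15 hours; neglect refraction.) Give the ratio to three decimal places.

0.736

A: H_s = arccos(−tan 17.6° · tan -14.4°) = 85.33°, so 2H_s/15 = 11.3773 h.
B: H_s = arccos(−tan 57.5° · tan 15.6°) = 115.99°, so 2H_s/15 = 15.4653 h.
Ratio A/B = 11.3773 / 15.4653 = 0.7357.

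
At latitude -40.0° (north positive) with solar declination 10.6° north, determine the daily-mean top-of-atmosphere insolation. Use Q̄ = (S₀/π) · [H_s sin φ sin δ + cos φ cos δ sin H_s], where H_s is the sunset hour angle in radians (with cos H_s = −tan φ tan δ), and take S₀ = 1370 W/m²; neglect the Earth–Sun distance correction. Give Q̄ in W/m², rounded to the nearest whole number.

251 W/m²

The sunset hour angle satisfies cos H_s = −tan φ tan δ = 0.1570, giving H_s = 80.97°. In radians, H_s = 1.4132.
H_s sin φ sin δ = 1.4132 × -0.6428 × 0.1840 = -0.1671.
cos φ cos δ sin H_s = 0.7660 × 0.9829 × 0.9876 = 0.7436.
Q̄ = (1370/π) × (-0.1671 + 0.7436) = 436.08 × 0.5765 = 251.40 W/m².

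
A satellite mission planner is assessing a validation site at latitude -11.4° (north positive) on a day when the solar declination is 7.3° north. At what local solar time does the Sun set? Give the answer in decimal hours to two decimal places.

cos H_s = −tan(-11.4°) · tan(7.3°) = 0.0258, so H_s = arccos(0.0258) = 88.52°.
Sunset is at 12 + H_s/15 = 12 + 5.901 = 17.901 h local solar time.

17.90 h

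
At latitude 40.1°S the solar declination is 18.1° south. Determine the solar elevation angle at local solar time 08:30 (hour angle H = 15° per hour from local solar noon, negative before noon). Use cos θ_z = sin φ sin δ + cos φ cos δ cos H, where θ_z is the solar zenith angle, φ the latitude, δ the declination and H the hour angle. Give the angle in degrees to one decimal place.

40.0°

Hour angle H = 15° × (8.5 − 12) = -52.50°.
cos θ_z = sin(-40.1°) sin(-18.1°) + cos(-40.1°) cos(-18.1°) cos(-52.50°) = 0.2001 + 0.4426 = 0.6427.
θ_z = arccos(0.6427) = 50.01°, so the elevation is 90° − 50.01° = 39.99°.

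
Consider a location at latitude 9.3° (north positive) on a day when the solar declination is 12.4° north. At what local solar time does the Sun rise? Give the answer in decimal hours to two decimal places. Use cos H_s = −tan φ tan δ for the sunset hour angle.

5.86 h

The sunset hour angle satisfies cos H_s = −tan φ tan δ = -0.0360, giving H_s = 92.06°.
Sunrise is at 12 − H_s/15 = 12 − 6.137 = 5.863 h local solar time.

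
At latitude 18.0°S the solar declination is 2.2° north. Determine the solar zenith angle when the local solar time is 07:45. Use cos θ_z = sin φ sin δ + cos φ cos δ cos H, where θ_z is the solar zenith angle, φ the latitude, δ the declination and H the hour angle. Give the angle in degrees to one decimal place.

65.9°

Hour angle H = 15° × (7.75 − 12) = -63.75°.
cos θ_z = sin φ sin δ + cos φ cos δ cos H = (-0.3090)(0.0384) + (0.9511)(0.9993)(0.4423) = 0.4085.
θ_z = arccos(0.4085) = 65.89°.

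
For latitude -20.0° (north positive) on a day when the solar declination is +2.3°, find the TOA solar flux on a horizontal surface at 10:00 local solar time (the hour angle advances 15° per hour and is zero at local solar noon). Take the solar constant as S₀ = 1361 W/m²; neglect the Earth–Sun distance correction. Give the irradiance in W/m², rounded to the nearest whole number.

1088 W/m²

Hour angle H = 15° × (10 − 12) = -30.00°.
With φ = -20.0°, δ = 2.3°, H = -30.00°: sin φ sin δ = -0.0137, cos φ cos δ cos H = 0.8131, so cos θ_z = 0.7994.
Top-of-atmosphere irradiance = S₀ cos θ_z = 1361 × 0.7994 = 1087.98 W/m².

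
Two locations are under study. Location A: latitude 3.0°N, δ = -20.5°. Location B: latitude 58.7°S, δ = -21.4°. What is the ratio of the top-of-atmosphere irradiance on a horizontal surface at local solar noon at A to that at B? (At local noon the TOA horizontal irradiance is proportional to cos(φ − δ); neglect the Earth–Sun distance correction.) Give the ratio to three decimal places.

A: cos θ_z = cos(3.0° − (-20.5°)) = 0.9171.
B: cos θ_z = cos(-58.7° − (-21.4°)) = 0.7955.
Ratio A/B = 0.9171 / 0.7955 = 1.1529.

1.153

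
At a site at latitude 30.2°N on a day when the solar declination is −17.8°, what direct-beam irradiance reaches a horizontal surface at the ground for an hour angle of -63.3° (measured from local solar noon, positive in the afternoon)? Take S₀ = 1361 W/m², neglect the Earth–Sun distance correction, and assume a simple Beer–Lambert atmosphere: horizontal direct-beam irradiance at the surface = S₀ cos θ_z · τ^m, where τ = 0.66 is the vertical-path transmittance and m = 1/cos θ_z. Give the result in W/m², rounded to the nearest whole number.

With φ = 30.2°, δ = -17.8°, H = -63.30°: sin φ sin δ = -0.1538, cos φ cos δ cos H = 0.3697, so cos θ_z = 0.2159.
Air mass m = 1/cos θ_z = 1/0.2159 = 4.632; τ^m = 0.66^4.632 = 0.1459.
Surface direct beam = 1361 × 0.2159 × 0.1459 = 42.87 W/m².

43 W/m²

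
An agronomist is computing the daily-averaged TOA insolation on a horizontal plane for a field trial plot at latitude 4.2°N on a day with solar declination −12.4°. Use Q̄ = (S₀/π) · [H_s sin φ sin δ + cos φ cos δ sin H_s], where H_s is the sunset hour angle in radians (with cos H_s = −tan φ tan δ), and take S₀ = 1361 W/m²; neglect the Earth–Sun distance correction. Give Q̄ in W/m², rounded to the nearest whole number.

cos H_s = −tan(4.2°) · tan(-12.4°) = 0.0161, so H_s = arccos(0.0161) = 89.08°. In radians, H_s = 1.5547.
H_s sin φ sin δ = 1.5547 × 0.0732 × -0.2147 = -0.0244.
cos φ cos δ sin H_s = 0.9973 × 0.9767 × 0.9999 = 0.9740.
Q̄ = (1361/π) × (-0.0244 + 0.9740) = 433.22 × 0.9496 = 411.39 W/m².

411 W/m²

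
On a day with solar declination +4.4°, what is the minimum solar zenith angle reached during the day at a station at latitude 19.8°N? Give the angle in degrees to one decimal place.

15.4°

At local solar noon the hour angle is zero, so the zenith angle is |φ − δ| = |19.8° − (4.4°)| = 15.4°.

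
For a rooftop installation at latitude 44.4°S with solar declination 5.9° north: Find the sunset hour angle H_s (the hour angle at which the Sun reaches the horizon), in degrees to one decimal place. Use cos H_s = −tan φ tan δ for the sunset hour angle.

84.2°

−tan φ tan δ = −(-0.9793)(0.1033) = 0.1012; H_s = arccos(0.1012) = 84.19°.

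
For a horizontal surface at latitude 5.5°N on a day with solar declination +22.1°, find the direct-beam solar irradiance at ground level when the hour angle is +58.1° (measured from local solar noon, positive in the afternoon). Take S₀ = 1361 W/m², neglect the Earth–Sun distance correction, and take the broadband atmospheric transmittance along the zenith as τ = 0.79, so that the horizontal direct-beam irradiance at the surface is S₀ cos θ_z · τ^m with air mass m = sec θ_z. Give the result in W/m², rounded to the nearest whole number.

cos θ_z = sin φ sin δ + cos φ cos δ cos H = (0.0958)(0.3762) + (0.9954)(0.9265)(0.5284) = 0.5234.
Air mass m = 1/cos θ_z = 1/0.5234 = 1.911; τ^m = 0.79^1.911 = 0.6373.
Surface direct beam = 1361 × 0.5234 × 0.6373 = 453.98 W/m².

454 W/m²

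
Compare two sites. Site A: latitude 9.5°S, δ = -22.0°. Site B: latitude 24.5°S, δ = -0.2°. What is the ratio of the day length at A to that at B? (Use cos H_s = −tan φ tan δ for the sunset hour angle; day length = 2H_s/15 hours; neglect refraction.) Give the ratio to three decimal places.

1.042

A: H_s = arccos(−tan -9.5° · tan -22.0°) = 93.88°, so 2H_s/15 = 12.5173 h.
B: H_s = arccos(−tan -24.5° · tan -0.2°) = 90.09°, so 2H_s/15 = 12.0120 h.
Ratio A/B = 12.5173 / 12.0120 = 1.0421.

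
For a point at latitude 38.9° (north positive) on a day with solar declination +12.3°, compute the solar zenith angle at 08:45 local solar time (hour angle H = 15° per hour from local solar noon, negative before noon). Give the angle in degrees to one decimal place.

50.6°

Hour angle H = 15° × (8.75 − 12) = -48.75°.
With φ = 38.9°, δ = 12.3°, H = -48.75°: sin φ sin δ = 0.1338, cos φ cos δ cos H = 0.5014, so cos θ_z = 0.6352.
θ_z = arccos(0.6352) = 50.57°.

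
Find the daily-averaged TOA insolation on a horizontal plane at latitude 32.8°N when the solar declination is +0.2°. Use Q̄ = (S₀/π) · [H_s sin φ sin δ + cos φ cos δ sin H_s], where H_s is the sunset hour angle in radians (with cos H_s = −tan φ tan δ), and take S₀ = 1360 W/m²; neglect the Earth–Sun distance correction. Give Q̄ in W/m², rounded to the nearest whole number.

cos H_s = −tan(32.8°) · tan(0.2°) = -0.0022, so H_s = arccos(-0.0022) = 90.13°. In radians, H_s = 1.5731.
H_s sin φ sin δ = 1.5731 × 0.5417 × 0.0035 = 0.0030.
cos φ cos δ sin H_s = 0.8406 × 1.0000 × 1.0000 = 0.8406.
Q̄ = (1360/π) × (0.0030 + 0.8406) = 432.90 × 0.8436 = 365.19 W/m².

365 W/m²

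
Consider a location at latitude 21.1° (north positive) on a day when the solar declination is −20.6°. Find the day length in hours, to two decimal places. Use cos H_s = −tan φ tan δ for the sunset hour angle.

10.89 hours

cos H_s = −tan(21.1°) · tan(-20.6°) = 0.1450, so H_s = arccos(0.1450) = 81.66°.
Day length = 2 H_s / 15° h⁻¹ = 163.32° / 15 = 10.888 h.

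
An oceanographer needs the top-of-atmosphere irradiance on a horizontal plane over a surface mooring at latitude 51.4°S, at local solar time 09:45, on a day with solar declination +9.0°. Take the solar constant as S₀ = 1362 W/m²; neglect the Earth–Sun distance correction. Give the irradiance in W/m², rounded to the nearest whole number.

531 W/m²

Hour angle H = 15° × (9.75 − 12) = -33.75°.
cos θ_z = sin(-51.4°) sin(9.0°) + cos(-51.4°) cos(9.0°) cos(-33.75°) = -0.1223 + 0.5124 = 0.3901.
Top-of-atmosphere irradiance = S₀ cos θ_z = 1362 × 0.3901 = 531.32 W/m².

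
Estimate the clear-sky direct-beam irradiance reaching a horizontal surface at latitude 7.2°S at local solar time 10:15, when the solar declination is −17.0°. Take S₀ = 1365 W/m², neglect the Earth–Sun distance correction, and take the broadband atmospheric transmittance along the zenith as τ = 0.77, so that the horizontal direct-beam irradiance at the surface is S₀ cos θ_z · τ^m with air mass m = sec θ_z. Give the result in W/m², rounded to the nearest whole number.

902 W/m²

Hour angle H = 15° × (10.25 − 12) = -26.25°.
cos θ_z = sin(-7.2°) sin(-17.0°) + cos(-7.2°) cos(-17.0°) cos(-26.25°) = 0.0366 + 0.8509 = 0.8875.
Air mass m = 1/cos θ_z = 1/0.8875 = 1.127; τ^m = 0.77^1.127 = 0.7449.
Surface direct beam = 1365 × 0.8875 × 0.7449 = 902.40 W/m².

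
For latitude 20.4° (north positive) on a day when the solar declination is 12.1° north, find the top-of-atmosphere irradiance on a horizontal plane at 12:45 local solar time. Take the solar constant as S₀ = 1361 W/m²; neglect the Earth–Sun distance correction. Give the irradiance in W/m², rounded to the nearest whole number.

1323 W/m²

Hour angle H = 15° × (12.75 − 12) = 11.25°.
cos θ_z = sin φ sin δ + cos φ cos δ cos H = (0.3486)(0.2096) + (0.9373)(0.9778)(0.9808) = 0.9720.
Top-of-atmosphere irradiance = S₀ cos θ_z = 1361 × 0.9720 = 1322.89 W/m².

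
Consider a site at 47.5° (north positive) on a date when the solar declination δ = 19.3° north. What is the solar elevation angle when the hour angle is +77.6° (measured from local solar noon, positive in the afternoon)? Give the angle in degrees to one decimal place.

22.4°

With φ = 47.5°, δ = 19.3°, H = 77.60°: sin φ sin δ = 0.2437, cos φ cos δ cos H = 0.1369, so cos θ_z = 0.3806.
θ_z = arccos(0.3806) = 67.63°, so the elevation is 90° − 67.63° = 22.37°.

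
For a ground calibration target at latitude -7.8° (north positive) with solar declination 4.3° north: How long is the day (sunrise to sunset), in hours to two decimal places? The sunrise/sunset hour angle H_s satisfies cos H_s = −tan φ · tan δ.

11.92 hours

cos H_s = −tan(-7.8°) · tan(4.3°) = 0.0103, so H_s = arccos(0.0103) = 89.41°.
Day length = 2 H_s / 15° h⁻¹ = 178.82° / 15 = 11.921 h.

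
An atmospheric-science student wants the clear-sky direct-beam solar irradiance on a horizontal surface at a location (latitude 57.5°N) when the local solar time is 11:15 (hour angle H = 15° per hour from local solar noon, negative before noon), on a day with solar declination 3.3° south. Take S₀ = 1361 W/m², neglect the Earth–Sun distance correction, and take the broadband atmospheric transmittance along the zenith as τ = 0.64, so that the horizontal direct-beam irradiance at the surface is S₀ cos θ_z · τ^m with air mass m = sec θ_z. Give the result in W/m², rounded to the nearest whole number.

Hour angle H = 15° × (11.25 − 12) = -11.25°.
cos θ_z = sin(57.5°) sin(-3.3°) + cos(57.5°) cos(-3.3°) cos(-11.25°) = -0.0485 + 0.5261 = 0.4776.
Air mass m = 1/cos θ_z = 1/0.4776 = 2.094; τ^m = 0.64^2.094 = 0.3928.
Surface direct beam = 1361 × 0.4776 × 0.3928 = 255.33 W/m².

255 W/m²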